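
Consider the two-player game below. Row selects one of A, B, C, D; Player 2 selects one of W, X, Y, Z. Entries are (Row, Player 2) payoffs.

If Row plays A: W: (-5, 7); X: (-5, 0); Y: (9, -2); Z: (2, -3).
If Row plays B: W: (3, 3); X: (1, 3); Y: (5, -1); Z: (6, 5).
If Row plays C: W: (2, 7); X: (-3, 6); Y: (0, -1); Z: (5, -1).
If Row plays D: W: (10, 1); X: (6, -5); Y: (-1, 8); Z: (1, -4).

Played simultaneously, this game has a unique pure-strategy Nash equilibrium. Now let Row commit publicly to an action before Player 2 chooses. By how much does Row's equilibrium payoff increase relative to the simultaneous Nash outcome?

0

Player 2 best-responds to each possible Row move:
- A: Player 2 compares 7, 0, -2, -3 and picks W; Row would get -5.
- B: Player 2 compares 3, 3, -1, 5 and picks Z; Row would get 6.
- C: Player 2 compares 7, 6, -1, -1 and picks W; Row would get 2.
- D: Player 2 compares 1, -5, 8, -4 and picks Y; Row would get -1.
Row's induced payoffs are -5, 6, 2, -1, so Row commits to B. Subgame-perfect outcome: (B, Z) with payoffs (6, 5).
For the simultaneous game, intersect best replies.
Row's best replies: W→D; X→D; Y→A; Z→B.
Player 2's best replies: A→W; B→Z; C→W; D→Y.
Only (B, Z) has each player best-responding; Nash payoffs (6, 5).
Row's commitment gain: 6 − 6 = 0.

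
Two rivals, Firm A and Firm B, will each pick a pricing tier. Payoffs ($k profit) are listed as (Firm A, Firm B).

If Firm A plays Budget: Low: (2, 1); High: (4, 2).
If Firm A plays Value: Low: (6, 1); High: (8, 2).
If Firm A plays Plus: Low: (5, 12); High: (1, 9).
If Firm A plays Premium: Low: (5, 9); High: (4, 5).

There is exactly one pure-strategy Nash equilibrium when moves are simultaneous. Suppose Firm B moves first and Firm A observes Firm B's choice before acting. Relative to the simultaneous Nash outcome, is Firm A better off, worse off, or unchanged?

unchanged

Backward induction with Firm B moving first.
- Low: BR = Value, leader payoff 1.
- High: BR = Value, leader payoff 2.
Among 1, 2, the best is 2 at High. Subgame-perfect outcome: (Value, High) with payoffs (8, 2).
Under simultaneous play:
Firm A's best replies: Low→Value; High→Value.
Firm B's best replies: Budget→High; Value→High; Plus→Low; Premium→Low.
Only (Value, High) has each player best-responding; Nash payoffs (8, 2).
Firm A earns 8 sequentially versus 8 at the Nash outcome: unchanged.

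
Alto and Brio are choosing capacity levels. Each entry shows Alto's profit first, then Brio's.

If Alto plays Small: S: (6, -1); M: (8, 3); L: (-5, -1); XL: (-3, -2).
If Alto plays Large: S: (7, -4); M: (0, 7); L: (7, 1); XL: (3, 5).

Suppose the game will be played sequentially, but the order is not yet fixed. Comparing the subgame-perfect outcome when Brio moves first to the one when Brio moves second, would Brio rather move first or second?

If Alto leads: Brio's best replies are Small→M, Large→M; Alto's induced payoffs 8, 0; outcome (Small, M), payoffs (8, 3).
If Brio leads: Alto's best replies are S→Large, M→Small, L→Large, XL→Large; Brio's induced payoffs -4, 3, 1, 5; outcome (Large, XL), payoffs (3, 5).
Brio gets 5 moving first and 3 moving second, so Brio prefers to move first.

first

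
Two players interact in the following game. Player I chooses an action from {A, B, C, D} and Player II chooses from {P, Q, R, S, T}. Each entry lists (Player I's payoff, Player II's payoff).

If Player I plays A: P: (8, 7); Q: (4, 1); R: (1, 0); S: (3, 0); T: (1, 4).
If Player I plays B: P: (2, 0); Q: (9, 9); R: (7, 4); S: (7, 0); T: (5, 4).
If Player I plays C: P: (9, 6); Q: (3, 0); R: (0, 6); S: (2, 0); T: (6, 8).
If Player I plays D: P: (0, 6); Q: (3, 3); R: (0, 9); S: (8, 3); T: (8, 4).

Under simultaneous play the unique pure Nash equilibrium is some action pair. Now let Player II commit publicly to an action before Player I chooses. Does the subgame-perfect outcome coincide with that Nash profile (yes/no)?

Solve by backward induction (Player II leads).
- P → Player I plays C (best of 8, 2, 9, 0); Player II gets 6.
- Q → Player I plays B (best of 4, 9, 3, 3); Player II gets 9.
- R → Player I plays B (best of 1, 7, 0, 0); Player II gets 4.
- S → Player I plays D (best of 3, 7, 2, 8); Player II gets 3.
- T → Player I plays D (best of 1, 5, 6, 8); Player II gets 4.
Among 6, 9, 4, 3, 4, the best is 9 at Q. Subgame-perfect outcome: (B, Q) with payoffs (9, 9).
For the simultaneous game, intersect best replies.
Player I's best replies: P→C; Q→B; R→B; S→D; T→D.
Player II's best replies: A→P; B→Q; C→T; D→R.
Only (B, Q) has each player best-responding; Nash payoffs (9, 9).
Sequential outcome (B, Q) coincides with the Nash profile (B, Q).

yes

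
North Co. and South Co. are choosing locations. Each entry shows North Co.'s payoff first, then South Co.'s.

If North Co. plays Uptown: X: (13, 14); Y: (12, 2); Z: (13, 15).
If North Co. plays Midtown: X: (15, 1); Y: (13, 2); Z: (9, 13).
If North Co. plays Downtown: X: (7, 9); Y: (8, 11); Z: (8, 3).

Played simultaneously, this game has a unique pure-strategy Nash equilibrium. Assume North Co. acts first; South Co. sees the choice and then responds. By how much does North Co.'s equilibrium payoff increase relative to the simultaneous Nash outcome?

Backward induction with North Co. moving first.
- Uptown: South Co. compares 14, 2, 15 and picks Z; North Co. would get 13.
- Midtown: South Co. compares 1, 2, 13 and picks Z; North Co. would get 9.
- Downtown: South Co. compares 9, 11, 3 and picks Y; North Co. would get 8.
North Co.'s induced payoffs are 13, 9, 8, so North Co. commits to Uptown. Subgame-perfect outcome: (Uptown, Z) with payoffs (13, 15).
Now find the simultaneous Nash equilibrium.
North Co.'s best replies: X→Midtown; Y→Midtown; Z→Uptown.
South Co.'s best replies: Uptown→Z; Midtown→Z; Downtown→Y.
Only (Uptown, Z) has each player best-responding; Nash payoffs (13, 15).
North Co.'s commitment gain: 13 − 13 = 0.

0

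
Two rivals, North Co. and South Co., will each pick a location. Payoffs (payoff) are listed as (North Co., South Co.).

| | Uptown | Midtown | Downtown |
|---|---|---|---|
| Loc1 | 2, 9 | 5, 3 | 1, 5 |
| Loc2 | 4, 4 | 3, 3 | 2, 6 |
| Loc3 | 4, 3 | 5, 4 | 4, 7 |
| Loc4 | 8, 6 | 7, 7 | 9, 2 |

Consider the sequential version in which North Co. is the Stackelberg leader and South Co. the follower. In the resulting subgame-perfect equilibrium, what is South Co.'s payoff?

7

Work backward from South Co.'s decision.
- Loc1: South Co. compares 9, 3, 5 and picks Uptown; North Co. would get 2.
- Loc2: South Co. compares 4, 3, 6 and picks Downtown; North Co. would get 2.
- Loc3: South Co. compares 3, 4, 7 and picks Downtown; North Co. would get 4.
- Loc4: South Co. compares 6, 7, 2 and picks Midtown; North Co. would get 7.
Maximizing over 2, 2, 4, 7, North Co. chooses Loc4. Subgame-perfect outcome: (Loc4, Midtown) with payoffs (7, 7).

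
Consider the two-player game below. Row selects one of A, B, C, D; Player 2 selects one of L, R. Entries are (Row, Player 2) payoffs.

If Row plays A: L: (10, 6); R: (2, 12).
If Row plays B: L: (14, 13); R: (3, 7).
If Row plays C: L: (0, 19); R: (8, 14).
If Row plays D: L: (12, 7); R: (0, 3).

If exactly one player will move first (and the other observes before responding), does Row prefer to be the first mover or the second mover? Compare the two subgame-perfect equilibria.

first

If Row leads: Player 2's best replies are A→R, B→L, C→L, D→L; Row's induced payoffs 2, 14, 0, 12; outcome (B, L), payoffs (14, 13).
If Player 2 leads: Row's best replies are L→B, R→C; Player 2's induced payoffs 13, 14; outcome (C, R), payoffs (8, 14).
Row gets 14 moving first and 8 moving second, so Row prefers to move first.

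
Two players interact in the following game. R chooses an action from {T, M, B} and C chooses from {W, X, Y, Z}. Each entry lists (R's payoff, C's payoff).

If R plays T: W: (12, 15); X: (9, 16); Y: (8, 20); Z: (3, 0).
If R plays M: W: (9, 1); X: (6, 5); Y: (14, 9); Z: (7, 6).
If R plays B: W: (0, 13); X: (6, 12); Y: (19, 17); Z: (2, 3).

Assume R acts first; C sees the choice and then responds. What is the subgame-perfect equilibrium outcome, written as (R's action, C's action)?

(B, Y)

Work backward from C's decision.
- T: BR = Y, leader payoff 8.
- M: BR = Y, leader payoff 14.
- B: BR = Y, leader payoff 19.
Among 8, 14, 19, the best is 19 at B. Subgame-perfect outcome: (B, Y) with payoffs (19, 17).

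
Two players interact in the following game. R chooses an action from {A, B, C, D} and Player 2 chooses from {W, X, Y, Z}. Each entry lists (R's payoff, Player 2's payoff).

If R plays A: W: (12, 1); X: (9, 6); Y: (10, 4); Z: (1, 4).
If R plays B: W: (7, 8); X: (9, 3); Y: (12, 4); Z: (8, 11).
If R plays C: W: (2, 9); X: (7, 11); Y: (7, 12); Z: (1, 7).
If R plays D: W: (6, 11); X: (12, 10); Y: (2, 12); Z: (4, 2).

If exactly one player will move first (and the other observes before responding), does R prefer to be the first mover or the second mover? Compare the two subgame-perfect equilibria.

If R leads: Player 2's best replies are A→X, B→Z, C→Y, D→Y; R's induced payoffs 9, 8, 7, 2; outcome (A, X), payoffs (9, 6).
If Player 2 leads: R's best replies are W→A, X→D, Y→B, Z→B; Player 2's induced payoffs 1, 10, 4, 11; outcome (B, Z), payoffs (8, 11).
R gets 9 moving first and 8 moving second, so R prefers to move first.

first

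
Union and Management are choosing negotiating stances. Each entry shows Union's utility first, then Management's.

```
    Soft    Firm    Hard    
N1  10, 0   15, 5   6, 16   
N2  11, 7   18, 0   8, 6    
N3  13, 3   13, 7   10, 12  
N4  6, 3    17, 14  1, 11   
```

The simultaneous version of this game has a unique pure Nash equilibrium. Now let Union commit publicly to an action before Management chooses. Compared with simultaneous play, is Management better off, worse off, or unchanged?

better off

Solve by backward induction (Union leads).
- N1: Management compares 0, 5, 16 and picks Hard; Union would get 6.
- N2: Management compares 7, 0, 6 and picks Soft; Union would get 11.
- N3: Management compares 3, 7, 12 and picks Hard; Union would get 10.
- N4: Management compares 3, 14, 11 and picks Firm; Union would get 17.
Among 6, 11, 10, 17, the best is 17 at N4. Subgame-perfect outcome: (N4, Firm) with payoffs (17, 14).
Under simultaneous play:
Union's best replies: Soft→N3; Firm→N2; Hard→N3.
Management's best replies: N1→Hard; N2→Soft; N3→Hard; N4→Firm.
Only (N3, Hard) has each player best-responding; Nash payoffs (10, 12).
Management earns 14 sequentially versus 12 at the Nash outcome: better off.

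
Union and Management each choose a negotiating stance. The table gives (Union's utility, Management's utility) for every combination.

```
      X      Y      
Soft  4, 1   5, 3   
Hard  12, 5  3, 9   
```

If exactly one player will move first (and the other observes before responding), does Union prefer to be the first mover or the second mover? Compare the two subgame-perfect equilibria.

If Union leads: Management's best replies are Soft→Y, Hard→Y; Union's induced payoffs 5, 3; outcome (Soft, Y), payoffs (5, 3).
If Management leads: Union's best replies are X→Hard, Y→Soft; Management's induced payoffs 5, 3; outcome (Hard, X), payoffs (12, 5).
Union gets 5 moving first and 12 moving second, so Union prefers to move second.

second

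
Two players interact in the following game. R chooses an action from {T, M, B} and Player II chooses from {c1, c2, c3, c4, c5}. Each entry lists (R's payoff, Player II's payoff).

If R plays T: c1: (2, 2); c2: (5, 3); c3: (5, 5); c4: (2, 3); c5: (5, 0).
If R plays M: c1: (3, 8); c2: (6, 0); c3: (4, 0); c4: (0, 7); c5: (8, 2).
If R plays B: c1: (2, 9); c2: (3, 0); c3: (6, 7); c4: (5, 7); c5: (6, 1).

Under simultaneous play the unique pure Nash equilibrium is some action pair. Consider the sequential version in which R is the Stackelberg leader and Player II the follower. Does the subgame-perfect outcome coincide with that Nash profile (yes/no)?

no

Solve by backward induction (R leads).
- T → Player II plays c3 (best of 2, 3, 5, 3, 0); R gets 5.
- M → Player II plays c1 (best of 8, 0, 0, 7, 2); R gets 3.
- B → Player II plays c1 (best of 9, 0, 7, 7, 1); R gets 2.
Among 5, 3, 2, the best is 5 at T. Subgame-perfect outcome: (T, c3) with payoffs (5, 5).
Under simultaneous play:
R's best replies: c1→M; c2→M; c3→B; c4→B; c5→M.
Player II's best replies: T→c3; M→c1; B→c1.
The unique mutual best reply is (M, c1), giving (3, 8).
Sequential outcome (T, c3) differs from the Nash profile (M, c1).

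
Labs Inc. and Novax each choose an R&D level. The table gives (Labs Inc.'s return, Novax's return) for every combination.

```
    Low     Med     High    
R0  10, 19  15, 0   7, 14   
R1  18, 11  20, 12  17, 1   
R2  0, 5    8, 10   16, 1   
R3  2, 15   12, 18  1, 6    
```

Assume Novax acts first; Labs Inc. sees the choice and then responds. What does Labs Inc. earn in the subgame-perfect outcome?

20

Backward induction with Novax moving first.
- Low → Labs Inc. plays R1 (best of 10, 18, 0, 2); Novax gets 11.
- Med → Labs Inc. plays R1 (best of 15, 20, 8, 12); Novax gets 12.
- High → Labs Inc. plays R1 (best of 7, 17, 16, 1); Novax gets 1.
Novax's induced payoffs are 11, 12, 1, so Novax commits to Med. Subgame-perfect outcome: (R1, Med) with payoffs (20, 12).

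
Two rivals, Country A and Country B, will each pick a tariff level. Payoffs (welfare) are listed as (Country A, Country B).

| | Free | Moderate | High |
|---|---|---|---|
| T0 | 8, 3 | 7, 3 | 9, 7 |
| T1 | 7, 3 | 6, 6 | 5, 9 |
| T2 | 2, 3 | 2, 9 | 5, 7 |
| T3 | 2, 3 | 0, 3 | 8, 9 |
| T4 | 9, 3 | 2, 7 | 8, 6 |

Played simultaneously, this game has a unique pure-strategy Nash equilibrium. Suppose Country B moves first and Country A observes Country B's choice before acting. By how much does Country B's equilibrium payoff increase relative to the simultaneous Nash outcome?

0

Backward induction with Country B moving first.
- Free: Country A compares 8, 7, 2, 2, 9 and picks T4; Country B would get 3.
- Moderate: Country A compares 7, 6, 2, 0, 2 and picks T0; Country B would get 3.
- High: Country A compares 9, 5, 5, 8, 8 and picks T0; Country B would get 7.
Country B's induced payoffs are 3, 3, 7, so Country B commits to High. Subgame-perfect outcome: (T0, High) with payoffs (9, 7).
Under simultaneous play:
Country A's best replies: Free→T4; Moderate→T0; High→T0.
Country B's best replies: T0→High; T1→High; T2→Moderate; T3→High; T4→Moderate.
Only (T0, High) has each player best-responding; Nash payoffs (9, 7).
Country B's commitment gain: 7 − 7 = 0.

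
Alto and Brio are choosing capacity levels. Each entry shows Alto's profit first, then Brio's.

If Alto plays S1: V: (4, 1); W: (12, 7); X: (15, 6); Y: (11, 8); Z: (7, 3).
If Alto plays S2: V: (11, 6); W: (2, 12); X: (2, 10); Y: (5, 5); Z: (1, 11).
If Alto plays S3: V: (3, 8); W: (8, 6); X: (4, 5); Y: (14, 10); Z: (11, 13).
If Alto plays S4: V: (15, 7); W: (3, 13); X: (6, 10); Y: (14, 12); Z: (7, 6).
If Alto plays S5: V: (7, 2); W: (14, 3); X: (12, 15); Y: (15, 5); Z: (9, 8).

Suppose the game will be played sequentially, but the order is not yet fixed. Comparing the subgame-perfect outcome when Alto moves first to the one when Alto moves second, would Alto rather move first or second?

first

If Alto leads: Brio's best replies are S1→Y, S2→W, S3→Z, S4→W, S5→X; Alto's induced payoffs 11, 2, 11, 3, 12; outcome (S5, X), payoffs (12, 15).
If Brio leads: Alto's best replies are V→S4, W→S5, X→S1, Y→S5, Z→S3; Brio's induced payoffs 7, 3, 6, 5, 13; outcome (S3, Z), payoffs (11, 13).
Alto gets 12 moving first and 11 moving second, so Alto prefers to move first.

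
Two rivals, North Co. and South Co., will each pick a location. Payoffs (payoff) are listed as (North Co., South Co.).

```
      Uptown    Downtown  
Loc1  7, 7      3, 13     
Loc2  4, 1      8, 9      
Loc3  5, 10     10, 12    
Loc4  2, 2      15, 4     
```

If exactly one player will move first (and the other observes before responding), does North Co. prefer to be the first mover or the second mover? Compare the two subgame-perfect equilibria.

first

If North Co. leads: South Co.'s best replies are Loc1→Downtown, Loc2→Downtown, Loc3→Downtown, Loc4→Downtown; North Co.'s induced payoffs 3, 8, 10, 15; outcome (Loc4, Downtown), payoffs (15, 4).
If South Co. leads: North Co.'s best replies are Uptown→Loc1, Downtown→Loc4; South Co.'s induced payoffs 7, 4; outcome (Loc1, Uptown), payoffs (7, 7).
North Co. gets 15 moving first and 7 moving second, so North Co. prefers to move first.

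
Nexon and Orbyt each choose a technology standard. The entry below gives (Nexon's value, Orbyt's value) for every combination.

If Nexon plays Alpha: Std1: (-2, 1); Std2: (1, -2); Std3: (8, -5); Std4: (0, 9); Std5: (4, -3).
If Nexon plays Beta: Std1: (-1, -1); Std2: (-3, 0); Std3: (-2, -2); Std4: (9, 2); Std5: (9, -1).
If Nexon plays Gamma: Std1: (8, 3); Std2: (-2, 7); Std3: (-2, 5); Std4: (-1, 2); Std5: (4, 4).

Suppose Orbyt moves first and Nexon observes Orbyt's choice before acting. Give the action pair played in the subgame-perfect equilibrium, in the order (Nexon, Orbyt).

Backward induction with Orbyt moving first.
- Std1: Nexon compares -2, -1, 8 and picks Gamma; Orbyt would get 3.
- Std2: Nexon compares 1, -3, -2 and picks Alpha; Orbyt would get -2.
- Std3: Nexon compares 8, -2, -2 and picks Alpha; Orbyt would get -5.
- Std4: Nexon compares 0, 9, -1 and picks Beta; Orbyt would get 2.
- Std5: Nexon compares 4, 9, 4 and picks Beta; Orbyt would get -1.
Among 3, -2, -5, 2, -1, the best is 3 at Std1. Subgame-perfect outcome: (Gamma, Std1) with payoffs (8, 3).

(Gamma, Std1)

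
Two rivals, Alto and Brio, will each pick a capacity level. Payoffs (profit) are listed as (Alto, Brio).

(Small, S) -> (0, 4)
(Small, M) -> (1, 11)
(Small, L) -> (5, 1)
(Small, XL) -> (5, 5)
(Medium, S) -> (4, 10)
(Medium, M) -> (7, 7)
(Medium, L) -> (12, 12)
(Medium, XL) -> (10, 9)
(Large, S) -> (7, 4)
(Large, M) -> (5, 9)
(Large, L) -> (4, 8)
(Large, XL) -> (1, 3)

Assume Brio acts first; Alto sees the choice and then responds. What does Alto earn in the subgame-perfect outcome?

Alto best-responds to each possible Brio move:
- S → Alto plays Large (best of 0, 4, 7); Brio gets 4.
- M → Alto plays Medium (best of 1, 7, 5); Brio gets 7.
- L → Alto plays Medium (best of 5, 12, 4); Brio gets 12.
- XL → Alto plays Medium (best of 5, 10, 1); Brio gets 9.
Brio's induced payoffs are 4, 7, 12, 9, so Brio commits to L. Subgame-perfect outcome: (Medium, L) with payoffs (12, 12).

12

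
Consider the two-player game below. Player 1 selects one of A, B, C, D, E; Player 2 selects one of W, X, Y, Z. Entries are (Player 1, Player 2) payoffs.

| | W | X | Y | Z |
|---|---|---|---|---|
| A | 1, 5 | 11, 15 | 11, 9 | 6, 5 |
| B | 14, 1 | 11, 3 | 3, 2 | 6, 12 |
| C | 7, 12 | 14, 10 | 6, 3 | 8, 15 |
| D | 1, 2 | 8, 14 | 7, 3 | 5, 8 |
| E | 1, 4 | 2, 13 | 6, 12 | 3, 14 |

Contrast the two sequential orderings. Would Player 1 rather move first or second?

If Player 1 leads: Player 2's best replies are A→X, B→Z, C→Z, D→X, E→Z; Player 1's induced payoffs 11, 6, 8, 8, 3; outcome (A, X), payoffs (11, 15).
If Player 2 leads: Player 1's best replies are W→B, X→C, Y→A, Z→C; Player 2's induced payoffs 1, 10, 9, 15; outcome (C, Z), payoffs (8, 15).
Player 1 gets 11 moving first and 8 moving second, so Player 1 prefers to move first.

first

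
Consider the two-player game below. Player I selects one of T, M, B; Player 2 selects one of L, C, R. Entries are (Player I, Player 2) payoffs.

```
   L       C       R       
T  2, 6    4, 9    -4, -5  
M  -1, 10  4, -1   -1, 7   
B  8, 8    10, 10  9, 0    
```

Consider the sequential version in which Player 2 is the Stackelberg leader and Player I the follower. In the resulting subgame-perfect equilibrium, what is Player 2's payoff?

10

Backward induction with Player 2 moving first.
- L: Player I compares 2, -1, 8 and picks B; Player 2 would get 8.
- C: Player I compares 4, 4, 10 and picks B; Player 2 would get 10.
- R: Player I compares -4, -1, 9 and picks B; Player 2 would get 0.
Maximizing over 8, 10, 0, Player 2 chooses C. Subgame-perfect outcome: (B, C) with payoffs (10, 10).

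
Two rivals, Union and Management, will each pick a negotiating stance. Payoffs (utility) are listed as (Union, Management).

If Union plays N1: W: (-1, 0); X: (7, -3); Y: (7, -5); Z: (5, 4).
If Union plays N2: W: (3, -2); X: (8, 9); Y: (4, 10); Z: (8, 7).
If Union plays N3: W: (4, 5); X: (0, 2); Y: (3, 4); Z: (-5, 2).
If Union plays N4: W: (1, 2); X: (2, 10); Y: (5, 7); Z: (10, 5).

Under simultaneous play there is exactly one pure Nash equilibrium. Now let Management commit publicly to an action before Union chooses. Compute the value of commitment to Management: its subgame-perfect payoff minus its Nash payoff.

4

Work backward from Union's decision.
- W: Union compares -1, 3, 4, 1 and picks N3; Management would get 5.
- X: Union compares 7, 8, 0, 2 and picks N2; Management would get 9.
- Y: Union compares 7, 4, 3, 5 and picks N1; Management would get -5.
- Z: Union compares 5, 8, -5, 10 and picks N4; Management would get 5.
Maximizing over 5, 9, -5, 5, Management chooses X. Subgame-perfect outcome: (N2, X) with payoffs (8, 9).
For the simultaneous game, intersect best replies.
Union's best replies: W→N3; X→N2; Y→N1; Z→N4.
Management's best replies: N1→Z; N2→Y; N3→W; N4→X.
The unique mutual best reply is (N3, W), giving (4, 5).
Management's commitment gain: 9 − 5 = 4.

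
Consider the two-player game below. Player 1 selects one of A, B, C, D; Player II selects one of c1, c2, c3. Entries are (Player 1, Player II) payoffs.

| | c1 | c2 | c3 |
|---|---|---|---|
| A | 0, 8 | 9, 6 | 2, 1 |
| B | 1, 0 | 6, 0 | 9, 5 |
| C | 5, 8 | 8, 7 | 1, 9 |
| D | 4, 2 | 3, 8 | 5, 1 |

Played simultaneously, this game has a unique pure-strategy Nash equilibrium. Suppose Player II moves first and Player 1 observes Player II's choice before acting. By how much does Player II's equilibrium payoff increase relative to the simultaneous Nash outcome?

Player 1 best-responds to each possible Player II move:
- c1: Player 1 compares 0, 1, 5, 4 and picks C; Player II would get 8.
- c2: Player 1 compares 9, 6, 8, 3 and picks A; Player II would get 6.
- c3: Player 1 compares 2, 9, 1, 5 and picks B; Player II would get 5.
Among 8, 6, 5, the best is 8 at c1. Subgame-perfect outcome: (C, c1) with payoffs (5, 8).
For the simultaneous game, intersect best replies.
Player 1's best replies: c1→C; c2→A; c3→B.
Player II's best replies: A→c1; B→c3; C→c3; D→c2.
The unique mutual best reply is (B, c3), giving (9, 5).
Player II's commitment gain: 8 − 5 = 3.

3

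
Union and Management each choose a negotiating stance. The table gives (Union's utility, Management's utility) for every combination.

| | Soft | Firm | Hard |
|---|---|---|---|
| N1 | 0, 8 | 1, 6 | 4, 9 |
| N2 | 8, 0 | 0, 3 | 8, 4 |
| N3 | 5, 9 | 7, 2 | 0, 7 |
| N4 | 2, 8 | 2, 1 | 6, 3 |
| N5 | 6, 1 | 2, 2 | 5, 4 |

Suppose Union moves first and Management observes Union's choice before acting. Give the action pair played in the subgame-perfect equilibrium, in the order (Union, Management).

Work backward from Management's decision.
- N1: BR = Hard, leader payoff 4.
- N2: BR = Hard, leader payoff 8.
- N3: BR = Soft, leader payoff 5.
- N4: BR = Soft, leader payoff 2.
- N5: BR = Hard, leader payoff 5.
Maximizing over 4, 8, 5, 2, 5, Union chooses N2. Subgame-perfect outcome: (N2, Hard) with payoffs (8, 4).

(N2, Hard)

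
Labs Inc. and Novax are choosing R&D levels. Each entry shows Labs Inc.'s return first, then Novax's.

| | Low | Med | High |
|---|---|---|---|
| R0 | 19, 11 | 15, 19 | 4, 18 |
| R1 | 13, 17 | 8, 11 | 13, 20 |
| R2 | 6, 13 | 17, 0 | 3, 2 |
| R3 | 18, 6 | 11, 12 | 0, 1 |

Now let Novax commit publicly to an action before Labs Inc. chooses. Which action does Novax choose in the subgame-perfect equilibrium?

Solve by backward induction (Novax leads).
- Low: Labs Inc. compares 19, 13, 6, 18 and picks R0; Novax would get 11.
- Med: Labs Inc. compares 15, 8, 17, 11 and picks R2; Novax would get 0.
- High: Labs Inc. compares 4, 13, 3, 0 and picks R1; Novax would get 20.
Among 11, 0, 20, the best is 20 at High. Subgame-perfect outcome: (R1, High) with payoffs (13, 20).

High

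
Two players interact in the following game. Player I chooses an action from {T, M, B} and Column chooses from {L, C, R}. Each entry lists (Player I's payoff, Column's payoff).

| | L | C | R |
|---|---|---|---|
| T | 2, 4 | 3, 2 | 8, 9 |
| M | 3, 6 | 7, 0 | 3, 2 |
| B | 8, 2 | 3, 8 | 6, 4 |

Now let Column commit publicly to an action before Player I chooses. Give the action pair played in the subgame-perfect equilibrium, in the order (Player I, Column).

(T, R)

Work backward from Player I's decision.
- L: BR = B, leader payoff 2.
- C: BR = M, leader payoff 0.
- R: BR = T, leader payoff 9.
Column's induced payoffs are 2, 0, 9, so Column commits to R. Subgame-perfect outcome: (T, R) with payoffs (8, 9).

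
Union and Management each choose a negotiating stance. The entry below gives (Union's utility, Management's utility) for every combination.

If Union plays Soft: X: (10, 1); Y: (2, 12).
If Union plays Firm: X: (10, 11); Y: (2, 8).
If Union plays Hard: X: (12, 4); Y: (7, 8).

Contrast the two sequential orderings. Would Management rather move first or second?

If Union leads: Management's best replies are Soft→Y, Firm→X, Hard→Y; Union's induced payoffs 2, 10, 7; outcome (Firm, X), payoffs (10, 11).
If Management leads: Union's best replies are X→Hard, Y→Hard; Management's induced payoffs 4, 8; outcome (Hard, Y), payoffs (7, 8).
Management gets 8 moving first and 11 moving second, so Management prefers to move second.

second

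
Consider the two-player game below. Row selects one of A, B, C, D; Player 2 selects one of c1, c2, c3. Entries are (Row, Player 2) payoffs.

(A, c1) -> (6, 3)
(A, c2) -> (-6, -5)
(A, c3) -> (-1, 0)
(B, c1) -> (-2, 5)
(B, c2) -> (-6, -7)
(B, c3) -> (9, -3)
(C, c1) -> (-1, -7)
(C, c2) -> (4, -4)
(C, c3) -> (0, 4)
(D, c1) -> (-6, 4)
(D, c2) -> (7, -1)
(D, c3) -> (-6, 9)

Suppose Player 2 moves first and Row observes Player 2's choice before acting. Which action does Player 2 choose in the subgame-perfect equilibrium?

Work backward from Row's decision.
- c1: BR = A, leader payoff 3.
- c2: BR = D, leader payoff -1.
- c3: BR = B, leader payoff -3.
Maximizing over 3, -1, -3, Player 2 chooses c1. Subgame-perfect outcome: (A, c1) with payoffs (6, 3).

c1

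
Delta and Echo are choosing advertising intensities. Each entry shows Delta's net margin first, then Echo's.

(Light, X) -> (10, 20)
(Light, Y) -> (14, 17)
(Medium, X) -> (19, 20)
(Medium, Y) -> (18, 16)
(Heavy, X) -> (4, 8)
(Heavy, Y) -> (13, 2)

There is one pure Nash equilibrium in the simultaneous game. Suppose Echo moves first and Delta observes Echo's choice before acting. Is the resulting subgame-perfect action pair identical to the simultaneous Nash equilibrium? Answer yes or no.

Work backward from Delta's decision.
- X: Delta compares 10, 19, 4 and picks Medium; Echo would get 20.
- Y: Delta compares 14, 18, 13 and picks Medium; Echo would get 16.
Echo's induced payoffs are 20, 16, so Echo commits to X. Subgame-perfect outcome: (Medium, X) with payoffs (19, 20).
Under simultaneous play:
Delta's best replies: X→Medium; Y→Medium.
Echo's best replies: Light→X; Medium→X; Heavy→X.
Only (Medium, X) has each player best-responding; Nash payoffs (19, 20).
Sequential outcome (Medium, X) coincides with the Nash profile (Medium, X).

yes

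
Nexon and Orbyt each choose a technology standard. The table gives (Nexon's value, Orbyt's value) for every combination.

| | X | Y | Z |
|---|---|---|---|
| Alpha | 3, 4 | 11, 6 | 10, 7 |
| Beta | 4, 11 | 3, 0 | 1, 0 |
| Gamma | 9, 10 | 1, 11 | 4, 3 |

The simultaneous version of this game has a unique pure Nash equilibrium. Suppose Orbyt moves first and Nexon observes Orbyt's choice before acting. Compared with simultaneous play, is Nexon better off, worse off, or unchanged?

worse off

Backward induction with Orbyt moving first.
- X → Nexon plays Gamma (best of 3, 4, 9); Orbyt gets 10.
- Y → Nexon plays Alpha (best of 11, 3, 1); Orbyt gets 6.
- Z → Nexon plays Alpha (best of 10, 1, 4); Orbyt gets 7.
Orbyt's induced payoffs are 10, 6, 7, so Orbyt commits to X. Subgame-perfect outcome: (Gamma, X) with payoffs (9, 10).
Under simultaneous play:
Nexon's best replies: X→Gamma; Y→Alpha; Z→Alpha.
Orbyt's best replies: Alpha→Z; Beta→X; Gamma→Y.
Only (Alpha, Z) has each player best-responding; Nash payoffs (10, 7).
Nexon earns 9 sequentially versus 10 at the Nash outcome: worse off.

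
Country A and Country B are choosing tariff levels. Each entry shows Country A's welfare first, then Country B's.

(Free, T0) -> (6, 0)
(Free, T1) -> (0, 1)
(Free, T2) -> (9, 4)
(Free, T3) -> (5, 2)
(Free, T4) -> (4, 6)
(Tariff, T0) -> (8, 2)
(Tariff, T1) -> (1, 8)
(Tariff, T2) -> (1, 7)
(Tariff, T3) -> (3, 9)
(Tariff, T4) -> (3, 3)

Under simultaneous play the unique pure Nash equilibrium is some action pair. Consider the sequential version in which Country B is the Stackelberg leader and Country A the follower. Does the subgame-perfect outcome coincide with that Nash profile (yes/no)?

no

Solve by backward induction (Country B leads).
- T0: Country A compares 6, 8 and picks Tariff; Country B would get 2.
- T1: Country A compares 0, 1 and picks Tariff; Country B would get 8.
- T2: Country A compares 9, 1 and picks Free; Country B would get 4.
- T3: Country A compares 5, 3 and picks Free; Country B would get 2.
- T4: Country A compares 4, 3 and picks Free; Country B would get 6.
Maximizing over 2, 8, 4, 2, 6, Country B chooses T1. Subgame-perfect outcome: (Tariff, T1) with payoffs (1, 8).
Under simultaneous play:
Country A's best replies: T0→Tariff; T1→Tariff; T2→Free; T3→Free; T4→Free.
Country B's best replies: Free→T4; Tariff→T3.
The unique mutual best reply is (Free, T4), giving (4, 6).
Sequential outcome (Tariff, T1) differs from the Nash profile (Free, T4).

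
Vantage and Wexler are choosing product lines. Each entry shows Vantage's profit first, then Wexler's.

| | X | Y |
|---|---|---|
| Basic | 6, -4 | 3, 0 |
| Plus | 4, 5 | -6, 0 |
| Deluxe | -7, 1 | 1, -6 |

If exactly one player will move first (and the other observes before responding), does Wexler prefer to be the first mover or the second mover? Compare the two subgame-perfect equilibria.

If Vantage leads: Wexler's best replies are Basic→Y, Plus→X, Deluxe→X; Vantage's induced payoffs 3, 4, -7; outcome (Plus, X), payoffs (4, 5).
If Wexler leads: Vantage's best replies are X→Basic, Y→Basic; Wexler's induced payoffs -4, 0; outcome (Basic, Y), payoffs (3, 0).
Wexler gets 0 moving first and 5 moving second, so Wexler prefers to move second.

second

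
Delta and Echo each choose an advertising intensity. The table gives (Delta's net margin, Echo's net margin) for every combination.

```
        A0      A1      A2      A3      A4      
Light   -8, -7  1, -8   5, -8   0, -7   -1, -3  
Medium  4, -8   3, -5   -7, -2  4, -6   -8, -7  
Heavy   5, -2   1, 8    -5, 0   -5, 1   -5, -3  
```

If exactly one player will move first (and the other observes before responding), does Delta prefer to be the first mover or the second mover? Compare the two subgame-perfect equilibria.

If Delta leads: Echo's best replies are Light→A4, Medium→A2, Heavy→A1; Delta's induced payoffs -1, -7, 1; outcome (Heavy, A1), payoffs (1, 8).
If Echo leads: Delta's best replies are A0→Heavy, A1→Medium, A2→Light, A3→Medium, A4→Light; Echo's induced payoffs -2, -5, -8, -6, -3; outcome (Heavy, A0), payoffs (5, -2).
Delta gets 1 moving first and 5 moving second, so Delta prefers to move second.

second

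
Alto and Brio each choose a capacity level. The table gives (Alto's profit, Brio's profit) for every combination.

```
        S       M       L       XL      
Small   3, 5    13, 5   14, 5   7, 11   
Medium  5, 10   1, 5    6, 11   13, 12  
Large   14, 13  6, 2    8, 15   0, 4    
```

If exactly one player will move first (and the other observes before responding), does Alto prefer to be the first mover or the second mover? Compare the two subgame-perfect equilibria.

second

If Alto leads: Brio's best replies are Small→XL, Medium→XL, Large→L; Alto's induced payoffs 7, 13, 8; outcome (Medium, XL), payoffs (13, 12).
If Brio leads: Alto's best replies are S→Large, M→Small, L→Small, XL→Medium; Brio's induced payoffs 13, 5, 5, 12; outcome (Large, S), payoffs (14, 13).
Alto gets 13 moving first and 14 moving second, so Alto prefers to move second.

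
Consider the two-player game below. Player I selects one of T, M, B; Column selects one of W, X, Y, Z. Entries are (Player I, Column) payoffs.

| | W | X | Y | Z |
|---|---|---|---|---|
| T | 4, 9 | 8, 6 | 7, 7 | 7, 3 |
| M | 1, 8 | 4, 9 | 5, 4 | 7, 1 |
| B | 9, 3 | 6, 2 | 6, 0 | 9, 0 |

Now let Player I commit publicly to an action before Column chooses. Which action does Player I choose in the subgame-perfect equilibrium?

Work backward from Column's decision.
- T → Column plays W (best of 9, 6, 7, 3); Player I gets 4.
- M → Column plays X (best of 8, 9, 4, 1); Player I gets 4.
- B → Column plays W (best of 3, 2, 0, 0); Player I gets 9.
Maximizing over 4, 4, 9, Player I chooses B. Subgame-perfect outcome: (B, W) with payoffs (9, 3).

B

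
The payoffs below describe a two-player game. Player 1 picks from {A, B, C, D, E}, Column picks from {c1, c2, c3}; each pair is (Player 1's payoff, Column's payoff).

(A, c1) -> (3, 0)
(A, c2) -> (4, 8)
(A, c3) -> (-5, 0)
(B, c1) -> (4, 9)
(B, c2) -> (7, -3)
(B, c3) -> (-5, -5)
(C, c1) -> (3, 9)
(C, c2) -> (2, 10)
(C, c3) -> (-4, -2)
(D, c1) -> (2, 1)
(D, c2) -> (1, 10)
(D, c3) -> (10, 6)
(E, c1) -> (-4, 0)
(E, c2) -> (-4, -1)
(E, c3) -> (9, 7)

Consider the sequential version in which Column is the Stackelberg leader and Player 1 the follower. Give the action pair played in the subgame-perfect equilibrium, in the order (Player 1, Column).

Backward induction with Column moving first.
- c1 → Player 1 plays B (best of 3, 4, 3, 2, -4); Column gets 9.
- c2 → Player 1 plays B (best of 4, 7, 2, 1, -4); Column gets -3.
- c3 → Player 1 plays D (best of -5, -5, -4, 10, 9); Column gets 6.
Maximizing over 9, -3, 6, Column chooses c1. Subgame-perfect outcome: (B, c1) with payoffs (4, 9).

(B, c1)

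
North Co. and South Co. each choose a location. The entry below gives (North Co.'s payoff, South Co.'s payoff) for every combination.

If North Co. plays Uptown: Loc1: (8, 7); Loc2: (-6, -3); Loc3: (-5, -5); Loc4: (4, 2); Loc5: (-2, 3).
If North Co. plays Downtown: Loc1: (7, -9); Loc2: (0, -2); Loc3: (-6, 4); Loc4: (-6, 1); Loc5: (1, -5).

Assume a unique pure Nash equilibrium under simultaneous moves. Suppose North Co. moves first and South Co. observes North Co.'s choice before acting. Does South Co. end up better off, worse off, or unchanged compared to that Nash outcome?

Solve by backward induction (North Co. leads).
- Uptown → South Co. plays Loc1 (best of 7, -3, -5, 2, 3); North Co. gets 8.
- Downtown → South Co. plays Loc3 (best of -9, -2, 4, 1, -5); North Co. gets -6.
Maximizing over 8, -6, North Co. chooses Uptown. Subgame-perfect outcome: (Uptown, Loc1) with payoffs (8, 7).
Now find the simultaneous Nash equilibrium.
North Co.'s best replies: Loc1→Uptown; Loc2→Downtown; Loc3→Uptown; Loc4→Uptown; Loc5→Downtown.
South Co.'s best replies: Uptown→Loc1; Downtown→Loc3.
Only (Uptown, Loc1) has each player best-responding; Nash payoffs (8, 7).
South Co. earns 7 sequentially versus 7 at the Nash outcome: unchanged.

unchanged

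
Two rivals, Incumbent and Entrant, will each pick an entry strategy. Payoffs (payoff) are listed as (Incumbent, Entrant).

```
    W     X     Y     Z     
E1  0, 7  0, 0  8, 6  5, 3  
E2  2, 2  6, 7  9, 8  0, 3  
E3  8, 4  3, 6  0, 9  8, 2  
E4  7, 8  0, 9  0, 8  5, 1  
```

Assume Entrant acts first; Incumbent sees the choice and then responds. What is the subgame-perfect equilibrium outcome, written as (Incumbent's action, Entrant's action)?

Solve by backward induction (Entrant leads).
- W: Incumbent compares 0, 2, 8, 7 and picks E3; Entrant would get 4.
- X: Incumbent compares 0, 6, 3, 0 and picks E2; Entrant would get 7.
- Y: Incumbent compares 8, 9, 0, 0 and picks E2; Entrant would get 8.
- Z: Incumbent compares 5, 0, 8, 5 and picks E3; Entrant would get 2.
Entrant's induced payoffs are 4, 7, 8, 2, so Entrant commits to Y. Subgame-perfect outcome: (E2, Y) with payoffs (9, 8).

(E2, Y)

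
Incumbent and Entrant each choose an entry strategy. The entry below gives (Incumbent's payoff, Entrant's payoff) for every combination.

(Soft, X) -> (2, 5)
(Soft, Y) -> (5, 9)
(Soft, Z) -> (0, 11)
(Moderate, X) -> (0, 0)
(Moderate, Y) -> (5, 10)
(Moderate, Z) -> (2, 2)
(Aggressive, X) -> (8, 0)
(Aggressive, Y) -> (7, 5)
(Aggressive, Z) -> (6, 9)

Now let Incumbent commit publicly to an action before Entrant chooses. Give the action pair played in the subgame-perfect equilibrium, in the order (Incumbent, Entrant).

Work backward from Entrant's decision.
- Soft: Entrant compares 5, 9, 11 and picks Z; Incumbent would get 0.
- Moderate: Entrant compares 0, 10, 2 and picks Y; Incumbent would get 5.
- Aggressive: Entrant compares 0, 5, 9 and picks Z; Incumbent would get 6.
Maximizing over 0, 5, 6, Incumbent chooses Aggressive. Subgame-perfect outcome: (Aggressive, Z) with payoffs (6, 9).

(Aggressive, Z)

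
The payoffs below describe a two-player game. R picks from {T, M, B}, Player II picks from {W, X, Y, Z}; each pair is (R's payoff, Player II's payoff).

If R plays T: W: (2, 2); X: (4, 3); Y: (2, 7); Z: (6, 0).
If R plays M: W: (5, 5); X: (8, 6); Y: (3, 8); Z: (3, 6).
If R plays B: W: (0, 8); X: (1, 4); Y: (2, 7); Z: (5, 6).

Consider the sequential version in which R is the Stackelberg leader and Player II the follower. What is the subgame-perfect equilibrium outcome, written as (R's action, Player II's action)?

(M, Y)

Work backward from Player II's decision.
- T: Player II compares 2, 3, 7, 0 and picks Y; R would get 2.
- M: Player II compares 5, 6, 8, 6 and picks Y; R would get 3.
- B: Player II compares 8, 4, 7, 6 and picks W; R would get 0.
R's induced payoffs are 2, 3, 0, so R commits to M. Subgame-perfect outcome: (M, Y) with payoffs (3, 8).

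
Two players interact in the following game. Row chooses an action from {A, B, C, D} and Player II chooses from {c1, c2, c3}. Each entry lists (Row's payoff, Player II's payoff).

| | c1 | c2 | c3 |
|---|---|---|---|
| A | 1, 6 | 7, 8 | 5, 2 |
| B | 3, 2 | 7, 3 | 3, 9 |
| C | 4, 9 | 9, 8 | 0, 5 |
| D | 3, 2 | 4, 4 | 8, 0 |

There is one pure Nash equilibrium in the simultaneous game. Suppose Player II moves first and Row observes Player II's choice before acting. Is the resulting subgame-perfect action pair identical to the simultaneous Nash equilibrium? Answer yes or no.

yes

Work backward from Row's decision.
- c1: Row compares 1, 3, 4, 3 and picks C; Player II would get 9.
- c2: Row compares 7, 7, 9, 4 and picks C; Player II would get 8.
- c3: Row compares 5, 3, 0, 8 and picks D; Player II would get 0.
Player II's induced payoffs are 9, 8, 0, so Player II commits to c1. Subgame-perfect outcome: (C, c1) with payoffs (4, 9).
For the simultaneous game, intersect best replies.
Row's best replies: c1→C; c2→C; c3→D.
Player II's best replies: A→c2; B→c3; C→c1; D→c2.
The unique mutual best reply is (C, c1), giving (4, 9).
Sequential outcome (C, c1) coincides with the Nash profile (C, c1).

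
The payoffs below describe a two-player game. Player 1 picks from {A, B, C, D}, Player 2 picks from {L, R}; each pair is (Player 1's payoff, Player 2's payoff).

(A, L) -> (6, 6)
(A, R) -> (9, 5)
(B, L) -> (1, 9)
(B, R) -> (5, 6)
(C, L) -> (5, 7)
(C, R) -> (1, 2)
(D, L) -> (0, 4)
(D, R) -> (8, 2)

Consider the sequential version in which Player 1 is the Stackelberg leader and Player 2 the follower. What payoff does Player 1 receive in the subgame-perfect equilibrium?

Player 2 best-responds to each possible Player 1 move:
- A → Player 2 plays L (best of 6, 5); Player 1 gets 6.
- B → Player 2 plays L (best of 9, 6); Player 1 gets 1.
- C → Player 2 plays L (best of 7, 2); Player 1 gets 5.
- D → Player 2 plays L (best of 4, 2); Player 1 gets 0.
Player 1's induced payoffs are 6, 1, 5, 0, so Player 1 commits to A. Subgame-perfect outcome: (A, L) with payoffs (6, 6).

6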